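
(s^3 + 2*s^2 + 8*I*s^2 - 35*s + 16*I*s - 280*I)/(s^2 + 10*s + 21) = (s^2 + s*(-5 + 8*I) - 40*I)/(s + 3)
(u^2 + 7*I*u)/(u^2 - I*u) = (u + 7*I)/(u - I)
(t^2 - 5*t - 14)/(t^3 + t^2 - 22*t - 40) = (t - 7)/(t^2 - t - 20)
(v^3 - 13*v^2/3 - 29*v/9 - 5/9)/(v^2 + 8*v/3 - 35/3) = (9*v^3 - 39*v^2 - 29*v - 5)/(3*(3*v^2 + 8*v - 35))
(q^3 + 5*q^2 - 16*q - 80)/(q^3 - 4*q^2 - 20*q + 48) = (q^2 + q - 20)/(q^2 - 8*q + 12)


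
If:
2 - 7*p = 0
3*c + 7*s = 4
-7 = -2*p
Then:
No Solution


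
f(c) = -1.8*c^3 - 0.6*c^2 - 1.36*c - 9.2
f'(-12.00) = -764.56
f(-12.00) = 3031.12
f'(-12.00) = -764.56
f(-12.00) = 3031.12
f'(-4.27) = -94.69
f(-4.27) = 125.81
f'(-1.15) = -7.12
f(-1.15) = -5.69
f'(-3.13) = -50.51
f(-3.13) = 44.37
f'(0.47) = -3.12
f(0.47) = -10.16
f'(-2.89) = -42.99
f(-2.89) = 33.17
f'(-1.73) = -15.45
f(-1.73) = 0.68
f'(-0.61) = -2.64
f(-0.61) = -8.19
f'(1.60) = -17.10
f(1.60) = -20.28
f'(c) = -5.4*c^2 - 1.2*c - 1.36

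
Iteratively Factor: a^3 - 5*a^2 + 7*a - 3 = (a - 1)*(a^2 - 4*a + 3) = (a - 3)*(a - 1)*(a - 1)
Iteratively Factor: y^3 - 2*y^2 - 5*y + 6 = (y - 3)*(y^2 + y - 2) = (y - 3)*(y + 2)*(y - 1)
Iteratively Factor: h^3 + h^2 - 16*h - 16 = (h + 1)*(h^2 - 16) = (h - 4)*(h + 1)*(h + 4)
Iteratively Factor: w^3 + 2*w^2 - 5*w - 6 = (w - 2)*(w^2 + 4*w + 3) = (w - 2)*(w + 3)*(w + 1)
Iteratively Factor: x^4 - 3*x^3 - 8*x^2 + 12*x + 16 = (x + 2)*(x^3 - 5*x^2 + 2*x + 8) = (x - 4)*(x + 2)*(x^2 - x - 2) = (x - 4)*(x + 1)*(x + 2)*(x - 2)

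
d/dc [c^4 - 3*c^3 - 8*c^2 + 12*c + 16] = 4*c^3 - 9*c^2 - 16*c + 12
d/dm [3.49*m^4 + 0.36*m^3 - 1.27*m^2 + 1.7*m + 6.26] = 13.96*m^3 + 1.08*m^2 - 2.54*m + 1.7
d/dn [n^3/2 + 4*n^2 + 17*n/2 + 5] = 3*n^2/2 + 8*n + 17/2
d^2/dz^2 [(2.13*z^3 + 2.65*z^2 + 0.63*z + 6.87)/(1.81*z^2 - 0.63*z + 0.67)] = (-7.105427357601e-15*z^5 + 7.105427357601e-15*z^4 + 6.696168*z^3 + 110.364474*z^2 - 45.85023*z - 8.298076)/(5.929741*z^6 - 6.191829*z^5 + 8.740128*z^4 - 4.834053*z^3 + 3.235296*z^2 - 0.848421*z + 0.300763)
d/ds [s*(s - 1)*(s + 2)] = 3*s^2 + 2*s - 2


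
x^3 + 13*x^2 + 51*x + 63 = (x + 3)^2*(x + 7)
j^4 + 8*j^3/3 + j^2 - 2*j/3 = j*(j - 1/3)*(j + 1)*(j + 2)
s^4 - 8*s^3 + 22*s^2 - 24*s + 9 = (s - 3)^2*(s - 1)^2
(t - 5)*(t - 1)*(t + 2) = t^3 - 4*t^2 - 7*t + 10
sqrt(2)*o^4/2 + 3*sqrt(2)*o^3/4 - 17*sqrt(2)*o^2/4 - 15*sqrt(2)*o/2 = o*(o - 3)*(o + 5/2)*(sqrt(2)*o/2 + sqrt(2))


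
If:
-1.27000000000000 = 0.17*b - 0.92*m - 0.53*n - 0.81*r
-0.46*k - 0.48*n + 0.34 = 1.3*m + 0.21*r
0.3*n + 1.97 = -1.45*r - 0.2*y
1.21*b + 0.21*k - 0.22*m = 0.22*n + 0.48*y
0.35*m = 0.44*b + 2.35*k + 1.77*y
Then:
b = 0.404773549977722*y + 5.12453987932594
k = -0.718651735149343*y - 2.58332058687306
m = 0.740767955397836*y - 10.9028738064237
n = 36.621946218883 - 1.38231735952656*y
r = 0.148065660591701*y - 8.93557507976889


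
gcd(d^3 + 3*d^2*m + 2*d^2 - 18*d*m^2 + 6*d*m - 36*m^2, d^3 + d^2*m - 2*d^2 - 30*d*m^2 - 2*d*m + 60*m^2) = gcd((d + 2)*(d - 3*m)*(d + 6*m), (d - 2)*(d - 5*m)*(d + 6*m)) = d + 6*m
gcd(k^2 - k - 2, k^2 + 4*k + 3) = k + 1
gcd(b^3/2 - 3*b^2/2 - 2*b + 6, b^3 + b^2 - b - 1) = 1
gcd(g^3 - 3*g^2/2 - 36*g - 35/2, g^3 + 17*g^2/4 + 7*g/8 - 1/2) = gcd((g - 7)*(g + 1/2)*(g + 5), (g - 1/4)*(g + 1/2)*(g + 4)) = g + 1/2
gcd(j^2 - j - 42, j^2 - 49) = j - 7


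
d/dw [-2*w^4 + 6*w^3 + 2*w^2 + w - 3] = -8*w^3 + 18*w^2 + 4*w + 1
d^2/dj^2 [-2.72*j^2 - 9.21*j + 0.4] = -5.44000000000000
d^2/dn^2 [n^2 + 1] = 2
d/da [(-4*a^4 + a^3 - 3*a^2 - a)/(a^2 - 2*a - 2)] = (-8*a^5 + 25*a^4 + 28*a^3 + a^2 + 12*a + 2)/(a^4 - 4*a^3 + 8*a + 4)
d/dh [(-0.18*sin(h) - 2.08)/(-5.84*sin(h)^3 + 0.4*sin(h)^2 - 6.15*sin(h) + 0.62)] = (-2.1024*sin(h)^3 - 36.3696*sin(h)^2 + 1.664*sin(h) - 12.9036)*cos(h)/(34.1056*sin(h)^6 - 4.672*sin(h)^5 + 71.992*sin(h)^4 - 12.1616*sin(h)^3 + 38.3185*sin(h)^2 - 7.626*sin(h) + 0.3844)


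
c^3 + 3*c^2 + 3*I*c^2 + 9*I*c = c*(c + 3)*(c + 3*I)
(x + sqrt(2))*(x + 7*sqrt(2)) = x^2 + 8*sqrt(2)*x + 14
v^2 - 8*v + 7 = (v - 7)*(v - 1)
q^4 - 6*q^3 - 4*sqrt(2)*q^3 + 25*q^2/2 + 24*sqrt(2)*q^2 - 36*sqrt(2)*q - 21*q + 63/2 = (q - 3)^2*(q - 7*sqrt(2)/2)*(q - sqrt(2)/2)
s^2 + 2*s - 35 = (s - 5)*(s + 7)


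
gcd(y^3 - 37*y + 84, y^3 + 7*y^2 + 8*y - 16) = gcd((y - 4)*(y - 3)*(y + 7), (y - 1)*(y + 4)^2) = 1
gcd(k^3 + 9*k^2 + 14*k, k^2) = k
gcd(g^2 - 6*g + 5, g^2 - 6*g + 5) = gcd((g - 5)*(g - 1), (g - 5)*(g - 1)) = g^2 - 6*g + 5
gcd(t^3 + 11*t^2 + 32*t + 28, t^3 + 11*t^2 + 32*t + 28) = t^3 + 11*t^2 + 32*t + 28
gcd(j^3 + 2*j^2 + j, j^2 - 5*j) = j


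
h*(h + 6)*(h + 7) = h^3 + 13*h^2 + 42*h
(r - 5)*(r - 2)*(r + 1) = r^3 - 6*r^2 + 3*r + 10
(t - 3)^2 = t^2 - 6*t + 9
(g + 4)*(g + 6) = g^2 + 10*g + 24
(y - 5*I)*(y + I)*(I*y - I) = I*y^3 + 4*y^2 - I*y^2 - 4*y + 5*I*y - 5*I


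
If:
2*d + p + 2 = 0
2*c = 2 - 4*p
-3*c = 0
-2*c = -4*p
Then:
No Solution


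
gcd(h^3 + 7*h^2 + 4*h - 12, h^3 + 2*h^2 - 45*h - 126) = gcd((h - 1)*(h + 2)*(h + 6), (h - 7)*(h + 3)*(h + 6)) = h + 6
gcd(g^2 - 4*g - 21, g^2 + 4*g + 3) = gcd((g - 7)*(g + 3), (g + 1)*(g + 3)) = g + 3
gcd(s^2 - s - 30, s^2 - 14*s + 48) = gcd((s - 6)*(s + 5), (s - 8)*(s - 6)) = s - 6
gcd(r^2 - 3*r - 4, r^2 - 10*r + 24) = r - 4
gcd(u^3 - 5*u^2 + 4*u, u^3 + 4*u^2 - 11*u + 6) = u - 1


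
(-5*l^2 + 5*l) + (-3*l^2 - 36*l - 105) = -8*l^2 - 31*l - 105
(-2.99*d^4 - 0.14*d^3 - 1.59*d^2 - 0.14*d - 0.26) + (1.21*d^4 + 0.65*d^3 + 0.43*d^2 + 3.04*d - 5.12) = -1.78*d^4 + 0.51*d^3 - 1.16*d^2 + 2.9*d - 5.38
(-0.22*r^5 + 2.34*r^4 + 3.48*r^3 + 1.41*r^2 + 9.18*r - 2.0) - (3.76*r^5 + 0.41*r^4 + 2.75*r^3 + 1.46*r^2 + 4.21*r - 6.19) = -3.98*r^5 + 1.93*r^4 + 0.73*r^3 - 0.05*r^2 + 4.97*r + 4.19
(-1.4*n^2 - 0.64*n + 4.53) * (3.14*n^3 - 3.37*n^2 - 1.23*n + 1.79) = -4.396*n^5 + 2.7084*n^4 + 18.103*n^3 - 16.9849*n^2 - 6.7175*n + 8.1087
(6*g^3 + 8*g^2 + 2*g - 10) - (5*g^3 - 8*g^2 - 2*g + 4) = g^3 + 16*g^2 + 4*g - 14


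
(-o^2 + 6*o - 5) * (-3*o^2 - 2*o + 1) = 3*o^4 - 16*o^3 + 2*o^2 + 16*o - 5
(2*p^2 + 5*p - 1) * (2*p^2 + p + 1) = 4*p^4 + 12*p^3 + 5*p^2 + 4*p - 1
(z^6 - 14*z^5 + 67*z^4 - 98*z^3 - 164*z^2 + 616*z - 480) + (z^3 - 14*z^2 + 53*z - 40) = z^6 - 14*z^5 + 67*z^4 - 97*z^3 - 178*z^2 + 669*z - 520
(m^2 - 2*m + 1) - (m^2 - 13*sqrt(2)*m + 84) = -2*m + 13*sqrt(2)*m - 83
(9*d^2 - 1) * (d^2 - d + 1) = 9*d^4 - 9*d^3 + 8*d^2 + d - 1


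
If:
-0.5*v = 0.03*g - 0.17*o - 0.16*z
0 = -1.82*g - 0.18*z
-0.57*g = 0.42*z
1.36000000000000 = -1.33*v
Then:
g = 0.00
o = -3.01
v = -1.02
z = 0.00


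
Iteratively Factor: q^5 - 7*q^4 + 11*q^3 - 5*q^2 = (q - 1)*(q^4 - 6*q^3 + 5*q^2) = (q - 5)*(q - 1)*(q^3 - q^2) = (q - 5)*(q - 1)^2*(q^2) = q*(q - 5)*(q - 1)^2*(q)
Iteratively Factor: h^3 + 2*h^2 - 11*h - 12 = (h + 1)*(h^2 + h - 12) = (h - 3)*(h + 1)*(h + 4)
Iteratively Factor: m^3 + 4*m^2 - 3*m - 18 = (m + 3)*(m^2 + m - 6) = (m - 2)*(m + 3)*(m + 3)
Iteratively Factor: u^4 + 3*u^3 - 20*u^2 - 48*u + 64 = (u - 4)*(u^3 + 7*u^2 + 8*u - 16) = (u - 4)*(u - 1)*(u^2 + 8*u + 16) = (u - 4)*(u - 1)*(u + 4)*(u + 4)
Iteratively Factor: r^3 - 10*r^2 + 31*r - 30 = (r - 5)*(r^2 - 5*r + 6) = (r - 5)*(r - 3)*(r - 2)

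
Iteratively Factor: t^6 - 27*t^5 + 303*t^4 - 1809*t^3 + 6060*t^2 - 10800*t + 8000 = (t - 4)*(t^5 - 23*t^4 + 211*t^3 - 965*t^2 + 2200*t - 2000) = (t - 4)^2*(t^4 - 19*t^3 + 135*t^2 - 425*t + 500) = (t - 4)^3*(t^3 - 15*t^2 + 75*t - 125) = (t - 5)*(t - 4)^3*(t^2 - 10*t + 25) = (t - 5)^2*(t - 4)^3*(t - 5)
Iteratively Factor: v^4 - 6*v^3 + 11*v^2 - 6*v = (v)*(v^3 - 6*v^2 + 11*v - 6) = v*(v - 2)*(v^2 - 4*v + 3) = v*(v - 2)*(v - 1)*(v - 3)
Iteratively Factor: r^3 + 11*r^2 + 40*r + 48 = (r + 4)*(r^2 + 7*r + 12) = (r + 4)^2*(r + 3)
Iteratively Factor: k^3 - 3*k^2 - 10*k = (k + 2)*(k^2 - 5*k) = (k - 5)*(k + 2)*(k)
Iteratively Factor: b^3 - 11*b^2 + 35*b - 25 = (b - 1)*(b^2 - 10*b + 25) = (b - 5)*(b - 1)*(b - 5)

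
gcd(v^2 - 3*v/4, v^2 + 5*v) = v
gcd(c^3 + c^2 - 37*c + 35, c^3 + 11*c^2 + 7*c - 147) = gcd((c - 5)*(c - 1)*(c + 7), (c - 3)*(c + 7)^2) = c + 7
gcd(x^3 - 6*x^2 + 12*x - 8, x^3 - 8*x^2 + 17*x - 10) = x - 2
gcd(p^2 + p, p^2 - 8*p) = p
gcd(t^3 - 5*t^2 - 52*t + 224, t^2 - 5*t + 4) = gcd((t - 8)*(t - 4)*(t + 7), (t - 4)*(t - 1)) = t - 4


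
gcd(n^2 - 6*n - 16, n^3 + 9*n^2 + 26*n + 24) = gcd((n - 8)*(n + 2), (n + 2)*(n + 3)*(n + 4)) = n + 2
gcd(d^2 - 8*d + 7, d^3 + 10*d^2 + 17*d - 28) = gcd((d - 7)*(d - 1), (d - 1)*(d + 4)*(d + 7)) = d - 1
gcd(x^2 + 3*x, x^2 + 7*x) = x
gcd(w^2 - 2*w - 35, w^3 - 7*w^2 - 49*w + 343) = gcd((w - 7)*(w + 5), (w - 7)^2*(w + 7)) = w - 7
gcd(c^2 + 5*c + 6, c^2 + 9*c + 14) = c + 2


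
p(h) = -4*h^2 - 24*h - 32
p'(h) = -8*h - 24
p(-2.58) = 3.29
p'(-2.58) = -3.36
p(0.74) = -51.95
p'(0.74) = -29.92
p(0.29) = -39.30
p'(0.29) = -26.32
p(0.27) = -38.77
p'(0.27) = -26.16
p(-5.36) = -18.28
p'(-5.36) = 18.88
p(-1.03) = -11.52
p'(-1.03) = -15.76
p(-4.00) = 0.00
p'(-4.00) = 8.00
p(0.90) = -56.84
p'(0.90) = -31.20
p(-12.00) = -320.00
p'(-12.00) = 72.00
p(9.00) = -572.00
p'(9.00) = -96.00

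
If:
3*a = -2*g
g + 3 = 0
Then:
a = 2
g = -3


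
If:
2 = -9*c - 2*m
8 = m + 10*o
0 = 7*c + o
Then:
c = -18/149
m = -68/149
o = 126/149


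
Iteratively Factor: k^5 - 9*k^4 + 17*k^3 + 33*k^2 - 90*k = (k)*(k^4 - 9*k^3 + 17*k^2 + 33*k - 90) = k*(k + 2)*(k^3 - 11*k^2 + 39*k - 45) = k*(k - 3)*(k + 2)*(k^2 - 8*k + 15) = k*(k - 3)^2*(k + 2)*(k - 5)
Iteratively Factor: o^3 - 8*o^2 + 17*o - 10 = (o - 2)*(o^2 - 6*o + 5) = (o - 5)*(o - 2)*(o - 1)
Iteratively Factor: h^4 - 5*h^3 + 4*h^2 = (h - 4)*(h^3 - h^2) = h*(h - 4)*(h^2 - h) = h^2*(h - 4)*(h - 1)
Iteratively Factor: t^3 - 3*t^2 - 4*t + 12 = (t + 2)*(t^2 - 5*t + 6) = (t - 3)*(t + 2)*(t - 2)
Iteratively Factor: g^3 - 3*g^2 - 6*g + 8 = (g - 1)*(g^2 - 2*g - 8) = (g - 4)*(g - 1)*(g + 2)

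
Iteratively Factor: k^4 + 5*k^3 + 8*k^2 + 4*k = (k + 2)*(k^3 + 3*k^2 + 2*k) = (k + 2)^2*(k^2 + k) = (k + 1)*(k + 2)^2*(k)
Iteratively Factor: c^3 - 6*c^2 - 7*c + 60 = (c + 3)*(c^2 - 9*c + 20) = (c - 5)*(c + 3)*(c - 4)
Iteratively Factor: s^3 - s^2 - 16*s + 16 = (s - 4)*(s^2 + 3*s - 4) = (s - 4)*(s - 1)*(s + 4)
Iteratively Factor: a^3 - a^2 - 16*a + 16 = (a + 4)*(a^2 - 5*a + 4) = (a - 1)*(a + 4)*(a - 4)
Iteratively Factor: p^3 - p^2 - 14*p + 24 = (p - 2)*(p^2 + p - 12) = (p - 2)*(p + 4)*(p - 3)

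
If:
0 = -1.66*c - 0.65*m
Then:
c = -0.391566265060241*m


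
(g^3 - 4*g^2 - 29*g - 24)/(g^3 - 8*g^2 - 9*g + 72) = (g + 1)/(g - 3)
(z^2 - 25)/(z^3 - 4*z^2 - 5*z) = (z + 5)/(z*(z + 1))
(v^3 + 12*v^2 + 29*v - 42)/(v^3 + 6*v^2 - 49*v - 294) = (v - 1)/(v - 7)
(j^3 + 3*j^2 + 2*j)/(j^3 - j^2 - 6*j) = (j + 1)/(j - 3)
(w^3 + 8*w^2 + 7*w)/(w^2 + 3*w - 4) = w*(w^2 + 8*w + 7)/(w^2 + 3*w - 4)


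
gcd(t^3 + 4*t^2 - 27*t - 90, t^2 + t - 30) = t^2 + t - 30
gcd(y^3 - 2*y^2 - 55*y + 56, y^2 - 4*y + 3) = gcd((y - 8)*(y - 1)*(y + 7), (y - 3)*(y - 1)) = y - 1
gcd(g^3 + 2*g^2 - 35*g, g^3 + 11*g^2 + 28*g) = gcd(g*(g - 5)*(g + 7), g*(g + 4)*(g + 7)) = g^2 + 7*g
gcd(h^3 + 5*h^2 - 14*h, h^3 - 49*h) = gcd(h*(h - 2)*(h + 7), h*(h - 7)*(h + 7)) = h^2 + 7*h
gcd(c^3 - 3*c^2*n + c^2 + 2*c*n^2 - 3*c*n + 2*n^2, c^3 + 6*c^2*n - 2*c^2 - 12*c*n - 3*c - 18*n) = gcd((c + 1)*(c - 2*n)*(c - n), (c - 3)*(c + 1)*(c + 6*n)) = c + 1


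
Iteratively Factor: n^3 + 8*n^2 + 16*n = (n + 4)*(n^2 + 4*n) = n*(n + 4)*(n + 4)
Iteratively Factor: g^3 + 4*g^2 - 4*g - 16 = (g + 4)*(g^2 - 4) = (g + 2)*(g + 4)*(g - 2)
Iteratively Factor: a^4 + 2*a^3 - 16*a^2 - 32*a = (a)*(a^3 + 2*a^2 - 16*a - 32) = a*(a + 4)*(a^2 - 2*a - 8) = a*(a + 2)*(a + 4)*(a - 4)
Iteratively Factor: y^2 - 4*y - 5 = (y + 1)*(y - 5)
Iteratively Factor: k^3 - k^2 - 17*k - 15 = (k + 3)*(k^2 - 4*k - 5) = (k - 5)*(k + 3)*(k + 1)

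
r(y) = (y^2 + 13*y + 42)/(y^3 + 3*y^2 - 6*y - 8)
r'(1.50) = -15.48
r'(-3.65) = -2.37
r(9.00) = 0.26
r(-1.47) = 6.07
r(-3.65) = 1.50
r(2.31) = 11.95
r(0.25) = -4.87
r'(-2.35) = 1.50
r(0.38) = -4.81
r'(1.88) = -277.39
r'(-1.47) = 14.71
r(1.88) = -34.43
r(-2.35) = 1.75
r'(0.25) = 0.81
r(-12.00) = -0.02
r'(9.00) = -0.05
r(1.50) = -9.27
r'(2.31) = -41.33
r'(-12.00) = 0.00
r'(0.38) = 0.21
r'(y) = (2*y + 13)/(y^3 + 3*y^2 - 6*y - 8) + (-3*y^2 - 6*y + 6)*(y^2 + 13*y + 42)/(y^3 + 3*y^2 - 6*y - 8)^2 = (-y^4 - 26*y^3 - 171*y^2 - 268*y + 148)/(y^6 + 6*y^5 - 3*y^4 - 52*y^3 - 12*y^2 + 96*y + 64)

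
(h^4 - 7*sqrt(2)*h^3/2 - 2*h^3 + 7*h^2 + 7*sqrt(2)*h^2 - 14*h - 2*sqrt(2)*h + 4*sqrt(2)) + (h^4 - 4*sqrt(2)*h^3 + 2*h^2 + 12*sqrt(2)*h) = 2*h^4 - 15*sqrt(2)*h^3/2 - 2*h^3 + 9*h^2 + 7*sqrt(2)*h^2 - 14*h + 10*sqrt(2)*h + 4*sqrt(2)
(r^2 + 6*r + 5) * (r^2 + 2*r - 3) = r^4 + 8*r^3 + 14*r^2 - 8*r - 15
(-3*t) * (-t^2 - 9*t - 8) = 3*t^3 + 27*t^2 + 24*t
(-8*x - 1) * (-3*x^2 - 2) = 24*x^3 + 3*x^2 + 16*x + 2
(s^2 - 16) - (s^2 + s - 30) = 14 - s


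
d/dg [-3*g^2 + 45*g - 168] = 45 - 6*g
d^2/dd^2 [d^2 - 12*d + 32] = 2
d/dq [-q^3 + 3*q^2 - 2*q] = -3*q^2 + 6*q - 2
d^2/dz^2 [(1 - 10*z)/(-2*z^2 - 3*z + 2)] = 2*((4*z + 3)^2*(10*z - 1) - 4*(15*z + 7)*(2*z^2 + 3*z - 2))/(2*z^2 + 3*z - 2)^3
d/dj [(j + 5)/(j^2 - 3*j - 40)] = -1/(j^2 - 16*j + 64)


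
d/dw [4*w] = 4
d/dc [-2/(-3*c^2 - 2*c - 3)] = 4*(-3*c - 1)/(3*c^2 + 2*c + 3)^2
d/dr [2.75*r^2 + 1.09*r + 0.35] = 5.5*r + 1.09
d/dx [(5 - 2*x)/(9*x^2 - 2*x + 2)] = 6*(3*x^2 - 15*x + 1)/(81*x^4 - 36*x^3 + 40*x^2 - 8*x + 4)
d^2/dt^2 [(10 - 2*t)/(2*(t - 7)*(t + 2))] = 2*(-t^3 + 15*t^2 - 117*t + 265)/(t^6 - 15*t^5 + 33*t^4 + 295*t^3 - 462*t^2 - 2940*t - 2744)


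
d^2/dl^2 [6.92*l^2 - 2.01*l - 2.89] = 13.8400000000000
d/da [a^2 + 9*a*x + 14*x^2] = 2*a + 9*x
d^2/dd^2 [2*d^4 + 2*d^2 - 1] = 24*d^2 + 4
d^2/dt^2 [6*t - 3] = 0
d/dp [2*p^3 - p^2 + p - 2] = 6*p^2 - 2*p + 1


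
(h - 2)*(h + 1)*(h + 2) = h^3 + h^2 - 4*h - 4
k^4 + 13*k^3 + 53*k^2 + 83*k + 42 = (k + 1)*(k + 2)*(k + 3)*(k + 7)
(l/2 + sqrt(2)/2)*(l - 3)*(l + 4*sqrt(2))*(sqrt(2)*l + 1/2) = sqrt(2)*l^4/2 - 3*sqrt(2)*l^3/2 + 21*l^3/4 - 63*l^2/4 + 21*sqrt(2)*l^2/4 - 63*sqrt(2)*l/4 + 2*l - 6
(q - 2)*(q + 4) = q^2 + 2*q - 8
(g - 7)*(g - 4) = g^2 - 11*g + 28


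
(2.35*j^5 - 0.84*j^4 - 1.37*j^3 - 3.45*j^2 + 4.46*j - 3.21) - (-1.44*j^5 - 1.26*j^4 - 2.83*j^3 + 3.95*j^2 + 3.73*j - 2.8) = 3.79*j^5 + 0.42*j^4 + 1.46*j^3 - 7.4*j^2 + 0.73*j - 0.41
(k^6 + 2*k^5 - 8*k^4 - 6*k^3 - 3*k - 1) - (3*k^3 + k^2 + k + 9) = k^6 + 2*k^5 - 8*k^4 - 9*k^3 - k^2 - 4*k - 10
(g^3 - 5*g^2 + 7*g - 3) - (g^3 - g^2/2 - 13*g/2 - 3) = -9*g^2/2 + 27*g/2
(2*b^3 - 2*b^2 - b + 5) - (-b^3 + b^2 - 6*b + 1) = 3*b^3 - 3*b^2 + 5*b + 4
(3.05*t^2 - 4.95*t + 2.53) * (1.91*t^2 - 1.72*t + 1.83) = 5.8255*t^4 - 14.7005*t^3 + 18.9278*t^2 - 13.4101*t + 4.6299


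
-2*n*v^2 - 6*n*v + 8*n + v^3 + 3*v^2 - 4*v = (-2*n + v)*(v - 1)*(v + 4)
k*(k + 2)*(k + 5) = k^3 + 7*k^2 + 10*k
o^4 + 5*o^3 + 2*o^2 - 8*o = o*(o - 1)*(o + 2)*(o + 4)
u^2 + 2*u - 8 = (u - 2)*(u + 4)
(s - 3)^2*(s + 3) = s^3 - 3*s^2 - 9*s + 27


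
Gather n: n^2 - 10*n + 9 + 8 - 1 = n^2 - 10*n + 16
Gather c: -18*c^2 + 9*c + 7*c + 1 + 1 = -18*c^2 + 16*c + 2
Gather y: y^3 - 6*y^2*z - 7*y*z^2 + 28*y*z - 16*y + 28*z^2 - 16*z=y^3 - 6*y^2*z + y*(-7*z^2 + 28*z - 16) + 28*z^2 - 16*z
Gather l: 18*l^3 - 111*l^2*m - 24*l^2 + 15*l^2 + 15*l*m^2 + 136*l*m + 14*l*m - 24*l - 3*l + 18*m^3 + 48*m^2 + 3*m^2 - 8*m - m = 18*l^3 + l^2*(-111*m - 9) + l*(15*m^2 + 150*m - 27) + 18*m^3 + 51*m^2 - 9*m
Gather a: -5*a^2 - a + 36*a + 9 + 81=-5*a^2 + 35*a + 90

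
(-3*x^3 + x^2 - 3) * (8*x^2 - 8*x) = -24*x^5 + 32*x^4 - 8*x^3 - 24*x^2 + 24*x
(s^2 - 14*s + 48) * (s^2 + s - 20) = s^4 - 13*s^3 + 14*s^2 + 328*s - 960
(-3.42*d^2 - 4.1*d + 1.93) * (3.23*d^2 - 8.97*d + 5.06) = -11.0466*d^4 + 17.4344*d^3 + 25.7057*d^2 - 38.0581*d + 9.7658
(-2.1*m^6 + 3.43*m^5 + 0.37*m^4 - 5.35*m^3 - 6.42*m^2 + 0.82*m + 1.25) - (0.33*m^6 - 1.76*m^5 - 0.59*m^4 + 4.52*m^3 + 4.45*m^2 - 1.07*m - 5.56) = -2.43*m^6 + 5.19*m^5 + 0.96*m^4 - 9.87*m^3 - 10.87*m^2 + 1.89*m + 6.81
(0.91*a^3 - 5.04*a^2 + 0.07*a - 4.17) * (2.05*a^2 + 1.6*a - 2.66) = 1.8655*a^5 - 8.876*a^4 - 10.3411*a^3 + 4.9699*a^2 - 6.8582*a + 11.0922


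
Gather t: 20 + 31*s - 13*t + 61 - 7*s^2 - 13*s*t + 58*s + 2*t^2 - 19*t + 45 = -7*s^2 + 89*s + 2*t^2 + t*(-13*s - 32) + 126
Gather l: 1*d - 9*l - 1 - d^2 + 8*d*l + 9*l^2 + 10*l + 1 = -d^2 + d + 9*l^2 + l*(8*d + 1)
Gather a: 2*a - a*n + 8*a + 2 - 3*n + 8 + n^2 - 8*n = a*(10 - n) + n^2 - 11*n + 10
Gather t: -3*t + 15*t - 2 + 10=12*t + 8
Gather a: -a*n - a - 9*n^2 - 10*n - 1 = a*(-n - 1) - 9*n^2 - 10*n - 1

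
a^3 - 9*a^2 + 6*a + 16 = (a - 8)*(a - 2)*(a + 1)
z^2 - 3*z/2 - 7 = (z - 7/2)*(z + 2)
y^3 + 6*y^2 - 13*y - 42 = (y - 3)*(y + 2)*(y + 7)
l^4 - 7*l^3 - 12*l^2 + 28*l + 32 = (l - 8)*(l - 2)*(l + 1)*(l + 2)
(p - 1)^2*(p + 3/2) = p^3 - p^2/2 - 2*p + 3/2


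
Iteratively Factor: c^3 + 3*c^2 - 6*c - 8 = (c + 4)*(c^2 - c - 2) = (c + 1)*(c + 4)*(c - 2)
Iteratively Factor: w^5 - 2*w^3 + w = (w + 1)*(w^4 - w^3 - w^2 + w) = (w - 1)*(w + 1)*(w^3 - w) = (w - 1)*(w + 1)^2*(w^2 - w) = (w - 1)^2*(w + 1)^2*(w)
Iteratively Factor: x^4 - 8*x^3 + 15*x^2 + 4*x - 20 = (x - 5)*(x^3 - 3*x^2 + 4) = (x - 5)*(x - 2)*(x^2 - x - 2) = (x - 5)*(x - 2)*(x + 1)*(x - 2)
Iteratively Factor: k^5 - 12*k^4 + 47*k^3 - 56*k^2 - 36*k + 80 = (k - 5)*(k^4 - 7*k^3 + 12*k^2 + 4*k - 16) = (k - 5)*(k - 2)*(k^3 - 5*k^2 + 2*k + 8) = (k - 5)*(k - 4)*(k - 2)*(k^2 - k - 2) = (k - 5)*(k - 4)*(k - 2)^2*(k + 1)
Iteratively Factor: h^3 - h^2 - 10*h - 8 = (h + 2)*(h^2 - 3*h - 4) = (h + 1)*(h + 2)*(h - 4)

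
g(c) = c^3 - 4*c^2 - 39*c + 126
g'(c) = 3*c^2 - 8*c - 39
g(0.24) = 116.42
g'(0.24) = -40.75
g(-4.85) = 106.98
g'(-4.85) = 70.37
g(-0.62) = 148.40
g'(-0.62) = -32.89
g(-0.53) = 145.40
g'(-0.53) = -33.92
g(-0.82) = 154.74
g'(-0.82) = -30.42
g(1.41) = 65.86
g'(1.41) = -44.32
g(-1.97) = 179.66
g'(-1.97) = -11.60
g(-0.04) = 127.55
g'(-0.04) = -38.68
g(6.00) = -36.00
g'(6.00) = 21.00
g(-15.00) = -3564.00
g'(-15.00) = 756.00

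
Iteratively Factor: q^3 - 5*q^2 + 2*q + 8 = (q - 2)*(q^2 - 3*q - 4) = (q - 2)*(q + 1)*(q - 4)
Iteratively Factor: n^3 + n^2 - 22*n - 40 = (n - 5)*(n^2 + 6*n + 8) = (n - 5)*(n + 2)*(n + 4)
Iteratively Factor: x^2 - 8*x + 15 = (x - 3)*(x - 5)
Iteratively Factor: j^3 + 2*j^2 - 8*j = (j)*(j^2 + 2*j - 8) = j*(j - 2)*(j + 4)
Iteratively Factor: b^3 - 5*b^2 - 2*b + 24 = (b + 2)*(b^2 - 7*b + 12) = (b - 3)*(b + 2)*(b - 4)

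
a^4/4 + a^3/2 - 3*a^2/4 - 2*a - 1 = (a/2 + 1/2)*(a/2 + 1)*(a - 2)*(a + 1)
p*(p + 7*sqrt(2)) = p^2 + 7*sqrt(2)*p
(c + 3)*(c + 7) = c^2 + 10*c + 21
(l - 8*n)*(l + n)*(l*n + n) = l^3*n - 7*l^2*n^2 + l^2*n - 8*l*n^3 - 7*l*n^2 - 8*n^3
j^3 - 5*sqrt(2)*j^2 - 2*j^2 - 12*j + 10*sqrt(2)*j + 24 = (j - 2)*(j - 6*sqrt(2))*(j + sqrt(2))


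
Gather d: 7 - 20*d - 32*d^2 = -32*d^2 - 20*d + 7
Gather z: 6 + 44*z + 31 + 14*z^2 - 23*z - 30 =14*z^2 + 21*z + 7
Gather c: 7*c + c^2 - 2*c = c^2 + 5*c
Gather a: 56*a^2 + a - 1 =56*a^2 + a - 1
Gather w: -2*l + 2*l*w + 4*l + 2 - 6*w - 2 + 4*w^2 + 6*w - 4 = 2*l*w + 2*l + 4*w^2 - 4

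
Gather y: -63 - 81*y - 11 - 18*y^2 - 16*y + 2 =-18*y^2 - 97*y - 72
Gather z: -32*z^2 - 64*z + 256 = -32*z^2 - 64*z + 256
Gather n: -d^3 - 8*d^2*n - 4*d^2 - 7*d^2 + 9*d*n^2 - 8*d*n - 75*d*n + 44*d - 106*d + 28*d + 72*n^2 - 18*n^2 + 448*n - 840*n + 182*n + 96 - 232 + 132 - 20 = -d^3 - 11*d^2 - 34*d + n^2*(9*d + 54) + n*(-8*d^2 - 83*d - 210) - 24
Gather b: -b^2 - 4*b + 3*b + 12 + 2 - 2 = -b^2 - b + 12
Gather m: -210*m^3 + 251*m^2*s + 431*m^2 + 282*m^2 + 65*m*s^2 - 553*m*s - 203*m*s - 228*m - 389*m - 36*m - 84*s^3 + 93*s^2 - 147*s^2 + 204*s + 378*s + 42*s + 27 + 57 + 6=-210*m^3 + m^2*(251*s + 713) + m*(65*s^2 - 756*s - 653) - 84*s^3 - 54*s^2 + 624*s + 90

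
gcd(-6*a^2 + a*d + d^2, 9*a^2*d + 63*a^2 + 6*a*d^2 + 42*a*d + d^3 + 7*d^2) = 3*a + d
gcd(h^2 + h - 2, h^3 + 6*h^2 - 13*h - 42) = h + 2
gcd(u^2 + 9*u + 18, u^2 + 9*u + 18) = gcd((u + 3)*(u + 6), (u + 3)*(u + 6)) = u^2 + 9*u + 18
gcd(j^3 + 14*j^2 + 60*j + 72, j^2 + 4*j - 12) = j + 6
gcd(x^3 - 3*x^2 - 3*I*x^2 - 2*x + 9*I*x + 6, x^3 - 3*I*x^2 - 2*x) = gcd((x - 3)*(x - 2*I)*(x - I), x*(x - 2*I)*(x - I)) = x^2 - 3*I*x - 2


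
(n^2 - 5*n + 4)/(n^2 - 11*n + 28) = (n - 1)/(n - 7)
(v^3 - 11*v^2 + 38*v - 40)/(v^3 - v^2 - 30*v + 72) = (v^2 - 7*v + 10)/(v^2 + 3*v - 18)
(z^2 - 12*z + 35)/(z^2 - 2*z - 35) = (z - 5)/(z + 5)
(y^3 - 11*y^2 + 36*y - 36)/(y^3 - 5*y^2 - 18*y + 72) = (y - 2)/(y + 4)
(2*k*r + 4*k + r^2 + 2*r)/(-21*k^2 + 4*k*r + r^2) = (2*k*r + 4*k + r^2 + 2*r)/(-21*k^2 + 4*k*r + r^2)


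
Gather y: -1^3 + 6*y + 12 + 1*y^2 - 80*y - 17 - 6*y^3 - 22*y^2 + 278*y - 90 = -6*y^3 - 21*y^2 + 204*y - 96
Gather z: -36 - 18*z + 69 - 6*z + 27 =60 - 24*z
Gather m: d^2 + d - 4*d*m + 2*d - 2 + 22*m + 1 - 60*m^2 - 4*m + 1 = d^2 + 3*d - 60*m^2 + m*(18 - 4*d)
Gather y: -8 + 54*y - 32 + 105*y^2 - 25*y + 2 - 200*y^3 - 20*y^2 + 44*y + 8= -200*y^3 + 85*y^2 + 73*y - 30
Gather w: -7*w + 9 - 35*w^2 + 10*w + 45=-35*w^2 + 3*w + 54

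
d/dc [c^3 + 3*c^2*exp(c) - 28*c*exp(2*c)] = 3*c^2*exp(c) + 3*c^2 - 56*c*exp(2*c) + 6*c*exp(c) - 28*exp(2*c)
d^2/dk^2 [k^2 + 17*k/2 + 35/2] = 2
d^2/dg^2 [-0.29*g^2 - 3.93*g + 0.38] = -0.580000000000000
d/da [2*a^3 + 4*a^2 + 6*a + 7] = 6*a^2 + 8*a + 6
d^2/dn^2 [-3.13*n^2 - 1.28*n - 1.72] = -6.26000000000000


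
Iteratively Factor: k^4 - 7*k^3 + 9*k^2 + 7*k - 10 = (k + 1)*(k^3 - 8*k^2 + 17*k - 10) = (k - 2)*(k + 1)*(k^2 - 6*k + 5) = (k - 2)*(k - 1)*(k + 1)*(k - 5)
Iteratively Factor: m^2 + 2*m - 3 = (m + 3)*(m - 1)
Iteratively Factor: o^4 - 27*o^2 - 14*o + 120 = (o + 4)*(o^3 - 4*o^2 - 11*o + 30) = (o + 3)*(o + 4)*(o^2 - 7*o + 10) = (o - 5)*(o + 3)*(o + 4)*(o - 2)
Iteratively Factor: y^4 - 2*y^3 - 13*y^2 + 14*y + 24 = (y + 1)*(y^3 - 3*y^2 - 10*y + 24) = (y - 2)*(y + 1)*(y^2 - y - 12) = (y - 4)*(y - 2)*(y + 1)*(y + 3)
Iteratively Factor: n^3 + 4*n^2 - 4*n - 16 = (n - 2)*(n^2 + 6*n + 8) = (n - 2)*(n + 4)*(n + 2)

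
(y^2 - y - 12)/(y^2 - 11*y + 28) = (y + 3)/(y - 7)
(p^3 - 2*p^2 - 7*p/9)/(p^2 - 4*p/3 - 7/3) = p*(3*p + 1)/(3*(p + 1))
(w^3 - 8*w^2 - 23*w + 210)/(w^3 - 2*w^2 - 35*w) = (w - 6)/w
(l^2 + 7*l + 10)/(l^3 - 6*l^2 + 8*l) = (l^2 + 7*l + 10)/(l*(l^2 - 6*l + 8))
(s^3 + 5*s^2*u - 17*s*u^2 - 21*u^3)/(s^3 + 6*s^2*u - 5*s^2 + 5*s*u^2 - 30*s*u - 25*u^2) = (s^2 + 4*s*u - 21*u^2)/(s^2 + 5*s*u - 5*s - 25*u)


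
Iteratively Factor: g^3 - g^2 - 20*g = (g - 5)*(g^2 + 4*g) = g*(g - 5)*(g + 4)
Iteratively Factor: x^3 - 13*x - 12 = (x - 4)*(x^2 + 4*x + 3) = (x - 4)*(x + 1)*(x + 3)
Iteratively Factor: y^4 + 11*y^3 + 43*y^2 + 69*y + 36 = (y + 4)*(y^3 + 7*y^2 + 15*y + 9) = (y + 1)*(y + 4)*(y^2 + 6*y + 9) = (y + 1)*(y + 3)*(y + 4)*(y + 3)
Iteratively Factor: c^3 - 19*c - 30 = (c + 2)*(c^2 - 2*c - 15) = (c + 2)*(c + 3)*(c - 5)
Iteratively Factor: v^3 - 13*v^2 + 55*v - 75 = (v - 3)*(v^2 - 10*v + 25) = (v - 5)*(v - 3)*(v - 5)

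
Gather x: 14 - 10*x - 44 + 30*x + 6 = 20*x - 24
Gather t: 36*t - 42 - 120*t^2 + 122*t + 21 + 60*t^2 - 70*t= -60*t^2 + 88*t - 21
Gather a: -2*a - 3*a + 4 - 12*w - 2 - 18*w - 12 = -5*a - 30*w - 10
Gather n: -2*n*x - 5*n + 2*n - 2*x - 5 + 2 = n*(-2*x - 3) - 2*x - 3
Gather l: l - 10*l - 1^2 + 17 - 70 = -9*l - 54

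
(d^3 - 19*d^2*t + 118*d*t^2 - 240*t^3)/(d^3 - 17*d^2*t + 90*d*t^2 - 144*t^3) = (-d + 5*t)/(-d + 3*t)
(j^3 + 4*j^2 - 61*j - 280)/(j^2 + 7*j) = j - 3 - 40/j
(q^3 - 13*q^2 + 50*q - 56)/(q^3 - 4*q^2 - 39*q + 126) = (q^2 - 6*q + 8)/(q^2 + 3*q - 18)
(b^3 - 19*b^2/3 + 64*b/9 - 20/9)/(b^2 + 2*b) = (9*b^3 - 57*b^2 + 64*b - 20)/(9*b*(b + 2))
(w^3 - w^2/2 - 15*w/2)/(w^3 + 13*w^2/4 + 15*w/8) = 4*(w - 3)/(4*w + 3)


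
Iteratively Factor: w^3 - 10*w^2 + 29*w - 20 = (w - 4)*(w^2 - 6*w + 5) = (w - 5)*(w - 4)*(w - 1)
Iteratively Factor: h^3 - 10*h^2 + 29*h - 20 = (h - 1)*(h^2 - 9*h + 20) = (h - 5)*(h - 1)*(h - 4)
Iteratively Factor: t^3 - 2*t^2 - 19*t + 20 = (t - 5)*(t^2 + 3*t - 4) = (t - 5)*(t + 4)*(t - 1)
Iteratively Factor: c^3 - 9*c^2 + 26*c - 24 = (c - 4)*(c^2 - 5*c + 6) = (c - 4)*(c - 2)*(c - 3)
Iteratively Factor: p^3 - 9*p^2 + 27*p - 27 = (p - 3)*(p^2 - 6*p + 9) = (p - 3)^2*(p - 3)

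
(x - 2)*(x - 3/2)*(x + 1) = x^3 - 5*x^2/2 - x/2 + 3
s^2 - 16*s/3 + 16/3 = (s - 4)*(s - 4/3)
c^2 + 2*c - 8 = (c - 2)*(c + 4)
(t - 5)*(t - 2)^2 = t^3 - 9*t^2 + 24*t - 20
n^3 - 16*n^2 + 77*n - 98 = (n - 7)^2*(n - 2)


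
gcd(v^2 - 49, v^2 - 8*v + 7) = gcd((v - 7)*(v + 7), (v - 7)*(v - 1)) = v - 7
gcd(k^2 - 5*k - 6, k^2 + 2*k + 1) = k + 1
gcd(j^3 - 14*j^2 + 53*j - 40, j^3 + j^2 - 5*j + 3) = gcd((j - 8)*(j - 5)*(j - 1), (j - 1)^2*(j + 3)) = j - 1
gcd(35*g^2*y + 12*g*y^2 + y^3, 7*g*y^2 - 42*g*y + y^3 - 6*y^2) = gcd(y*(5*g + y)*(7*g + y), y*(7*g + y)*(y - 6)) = 7*g*y + y^2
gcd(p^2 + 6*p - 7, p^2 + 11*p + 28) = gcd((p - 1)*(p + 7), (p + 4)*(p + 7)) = p + 7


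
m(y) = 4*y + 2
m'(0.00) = 4.00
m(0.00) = 2.00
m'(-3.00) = 4.00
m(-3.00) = -10.00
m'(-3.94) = 4.00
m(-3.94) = -13.76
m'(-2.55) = 4.00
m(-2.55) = -8.20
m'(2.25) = 4.00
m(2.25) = 11.00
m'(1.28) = 4.00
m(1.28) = 7.12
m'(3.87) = 4.00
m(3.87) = 17.48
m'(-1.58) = 4.00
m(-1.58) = -4.32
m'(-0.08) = 4.00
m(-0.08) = 1.68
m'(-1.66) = 4.00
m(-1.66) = -4.64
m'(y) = 4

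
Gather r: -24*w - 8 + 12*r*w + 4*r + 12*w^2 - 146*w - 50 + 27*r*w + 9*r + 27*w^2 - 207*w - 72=r*(39*w + 13) + 39*w^2 - 377*w - 130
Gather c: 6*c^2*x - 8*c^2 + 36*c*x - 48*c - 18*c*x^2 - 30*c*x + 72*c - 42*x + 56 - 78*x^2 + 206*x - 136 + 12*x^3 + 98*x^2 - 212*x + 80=c^2*(6*x - 8) + c*(-18*x^2 + 6*x + 24) + 12*x^3 + 20*x^2 - 48*x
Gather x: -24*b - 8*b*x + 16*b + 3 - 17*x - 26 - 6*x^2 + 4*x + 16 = -8*b - 6*x^2 + x*(-8*b - 13) - 7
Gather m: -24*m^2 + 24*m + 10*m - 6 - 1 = -24*m^2 + 34*m - 7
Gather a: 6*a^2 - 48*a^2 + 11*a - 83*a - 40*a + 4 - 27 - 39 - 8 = -42*a^2 - 112*a - 70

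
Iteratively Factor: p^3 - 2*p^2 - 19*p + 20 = (p - 1)*(p^2 - p - 20) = (p - 1)*(p + 4)*(p - 5)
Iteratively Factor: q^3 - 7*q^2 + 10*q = (q - 5)*(q^2 - 2*q) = q*(q - 5)*(q - 2)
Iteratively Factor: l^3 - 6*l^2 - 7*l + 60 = (l - 4)*(l^2 - 2*l - 15) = (l - 4)*(l + 3)*(l - 5)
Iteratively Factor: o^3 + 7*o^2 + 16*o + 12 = (o + 2)*(o^2 + 5*o + 6) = (o + 2)*(o + 3)*(o + 2)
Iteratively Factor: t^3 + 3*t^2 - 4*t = (t)*(t^2 + 3*t - 4) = t*(t + 4)*(t - 1)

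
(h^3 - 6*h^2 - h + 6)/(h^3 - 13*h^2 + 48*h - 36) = (h + 1)/(h - 6)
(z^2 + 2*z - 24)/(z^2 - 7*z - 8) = (-z^2 - 2*z + 24)/(-z^2 + 7*z + 8)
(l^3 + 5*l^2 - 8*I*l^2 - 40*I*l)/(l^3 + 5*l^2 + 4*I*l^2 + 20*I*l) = (l - 8*I)/(l + 4*I)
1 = 1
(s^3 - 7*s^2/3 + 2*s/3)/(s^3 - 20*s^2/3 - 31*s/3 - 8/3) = s*(-3*s^2 + 7*s - 2)/(-3*s^3 + 20*s^2 + 31*s + 8)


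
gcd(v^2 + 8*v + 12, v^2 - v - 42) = v + 6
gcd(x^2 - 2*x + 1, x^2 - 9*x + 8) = x - 1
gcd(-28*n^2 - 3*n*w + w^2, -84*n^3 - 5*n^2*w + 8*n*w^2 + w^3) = 4*n + w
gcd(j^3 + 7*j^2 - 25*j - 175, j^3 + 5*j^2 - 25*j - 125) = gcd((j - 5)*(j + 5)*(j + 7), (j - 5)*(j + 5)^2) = j^2 - 25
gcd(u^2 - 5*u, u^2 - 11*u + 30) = u - 5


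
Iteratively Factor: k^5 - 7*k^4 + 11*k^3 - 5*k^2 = (k - 1)*(k^4 - 6*k^3 + 5*k^2) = (k - 5)*(k - 1)*(k^3 - k^2) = (k - 5)*(k - 1)^2*(k^2) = k*(k - 5)*(k - 1)^2*(k)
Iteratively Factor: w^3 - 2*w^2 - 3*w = (w)*(w^2 - 2*w - 3) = w*(w + 1)*(w - 3)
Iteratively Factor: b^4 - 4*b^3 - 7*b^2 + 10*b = (b)*(b^3 - 4*b^2 - 7*b + 10) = b*(b + 2)*(b^2 - 6*b + 5) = b*(b - 5)*(b + 2)*(b - 1)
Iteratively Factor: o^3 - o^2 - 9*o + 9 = (o - 1)*(o^2 - 9) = (o - 1)*(o + 3)*(o - 3)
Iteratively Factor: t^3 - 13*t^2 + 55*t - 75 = (t - 5)*(t^2 - 8*t + 15) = (t - 5)*(t - 3)*(t - 5)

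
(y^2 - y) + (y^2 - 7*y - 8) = 2*y^2 - 8*y - 8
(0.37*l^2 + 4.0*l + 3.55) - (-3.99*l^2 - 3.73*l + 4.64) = 4.36*l^2 + 7.73*l - 1.09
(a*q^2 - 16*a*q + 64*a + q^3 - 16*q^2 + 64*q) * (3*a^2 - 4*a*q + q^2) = 3*a^3*q^2 - 48*a^3*q + 192*a^3 - a^2*q^3 + 16*a^2*q^2 - 64*a^2*q - 3*a*q^4 + 48*a*q^3 - 192*a*q^2 + q^5 - 16*q^4 + 64*q^3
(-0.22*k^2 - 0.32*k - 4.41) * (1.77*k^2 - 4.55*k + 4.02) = -0.3894*k^4 + 0.4346*k^3 - 7.2341*k^2 + 18.7791*k - 17.7282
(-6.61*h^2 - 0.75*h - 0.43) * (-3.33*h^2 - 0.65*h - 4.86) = 22.0113*h^4 + 6.794*h^3 + 34.044*h^2 + 3.9245*h + 2.0898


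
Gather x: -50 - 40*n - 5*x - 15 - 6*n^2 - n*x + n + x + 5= -6*n^2 - 39*n + x*(-n - 4) - 60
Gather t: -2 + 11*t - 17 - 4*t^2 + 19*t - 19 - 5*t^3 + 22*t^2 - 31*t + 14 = -5*t^3 + 18*t^2 - t - 24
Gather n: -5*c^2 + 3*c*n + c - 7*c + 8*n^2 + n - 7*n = -5*c^2 - 6*c + 8*n^2 + n*(3*c - 6)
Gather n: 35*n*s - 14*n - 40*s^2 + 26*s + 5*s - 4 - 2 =n*(35*s - 14) - 40*s^2 + 31*s - 6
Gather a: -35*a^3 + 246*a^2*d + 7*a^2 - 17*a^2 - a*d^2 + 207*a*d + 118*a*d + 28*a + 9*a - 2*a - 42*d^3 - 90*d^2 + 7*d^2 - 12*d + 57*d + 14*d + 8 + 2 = -35*a^3 + a^2*(246*d - 10) + a*(-d^2 + 325*d + 35) - 42*d^3 - 83*d^2 + 59*d + 10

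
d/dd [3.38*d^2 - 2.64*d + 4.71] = 6.76*d - 2.64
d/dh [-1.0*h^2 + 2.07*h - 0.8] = 2.07 - 2.0*h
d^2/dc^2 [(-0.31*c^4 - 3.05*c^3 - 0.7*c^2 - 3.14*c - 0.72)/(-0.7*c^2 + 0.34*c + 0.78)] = (0.303799999999999*c^6 - 0.442679999999998*c^5 - 0.800543999999999*c^4 + 8.761552*c^3 + 11.526408*c^2 + 20.3922*c + 0.139008)/(0.343*c^6 - 0.4998*c^5 - 0.90384*c^4 + 1.074536*c^3 + 1.007136*c^2 - 0.620568*c - 0.474552)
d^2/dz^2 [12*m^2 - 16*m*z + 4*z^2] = 8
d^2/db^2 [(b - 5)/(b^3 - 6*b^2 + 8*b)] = 2*(3*b^5 - 48*b^4 + 268*b^3 - 660*b^2 + 720*b - 320)/(b^3*(b^6 - 18*b^5 + 132*b^4 - 504*b^3 + 1056*b^2 - 1152*b + 512))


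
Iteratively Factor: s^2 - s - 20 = (s - 5)*(s + 4)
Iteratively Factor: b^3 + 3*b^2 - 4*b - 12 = (b + 3)*(b^2 - 4) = (b + 2)*(b + 3)*(b - 2)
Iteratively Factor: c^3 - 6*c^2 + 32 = (c + 2)*(c^2 - 8*c + 16) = (c - 4)*(c + 2)*(c - 4)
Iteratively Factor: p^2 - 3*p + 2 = (p - 2)*(p - 1)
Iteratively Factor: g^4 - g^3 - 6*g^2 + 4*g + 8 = (g + 1)*(g^3 - 2*g^2 - 4*g + 8) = (g - 2)*(g + 1)*(g^2 - 4) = (g - 2)*(g + 1)*(g + 2)*(g - 2)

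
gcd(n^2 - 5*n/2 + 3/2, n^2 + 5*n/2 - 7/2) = n - 1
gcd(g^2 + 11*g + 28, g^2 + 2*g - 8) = g + 4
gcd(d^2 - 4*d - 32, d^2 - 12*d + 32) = d - 8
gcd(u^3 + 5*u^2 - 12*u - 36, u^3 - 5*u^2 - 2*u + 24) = u^2 - u - 6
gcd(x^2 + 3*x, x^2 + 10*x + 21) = x + 3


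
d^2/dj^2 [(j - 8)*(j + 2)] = 2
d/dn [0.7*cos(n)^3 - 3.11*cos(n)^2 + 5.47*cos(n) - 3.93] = (-2.1*cos(n)^2 + 6.22*cos(n) - 5.47)*sin(n)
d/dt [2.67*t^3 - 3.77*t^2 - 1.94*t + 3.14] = 8.01*t^2 - 7.54*t - 1.94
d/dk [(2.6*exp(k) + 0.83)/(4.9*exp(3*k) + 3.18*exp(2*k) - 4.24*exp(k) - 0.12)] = (-25.48*exp(3*k) - 20.469*exp(2*k) - 5.2788*exp(k) + 3.2072)*exp(k)/(24.01*exp(6*k) + 31.164*exp(5*k) - 31.4396*exp(4*k) - 28.1424*exp(3*k) + 17.2144*exp(2*k) + 1.0176*exp(k) + 0.0144)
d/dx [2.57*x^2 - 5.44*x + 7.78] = 5.14*x - 5.44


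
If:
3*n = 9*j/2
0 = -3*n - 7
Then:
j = -14/9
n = -7/3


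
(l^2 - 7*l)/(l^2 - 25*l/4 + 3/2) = 4*l*(l - 7)/(4*l^2 - 25*l + 6)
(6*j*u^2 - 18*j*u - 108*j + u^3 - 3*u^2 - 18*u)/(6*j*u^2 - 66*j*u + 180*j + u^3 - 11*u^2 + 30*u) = (u + 3)/(u - 5)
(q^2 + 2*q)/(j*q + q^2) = (q + 2)/(j + q)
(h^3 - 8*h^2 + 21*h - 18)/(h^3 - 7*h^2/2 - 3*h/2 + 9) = 2*(h - 3)/(2*h + 3)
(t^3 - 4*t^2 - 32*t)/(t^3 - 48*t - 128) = t/(t + 4)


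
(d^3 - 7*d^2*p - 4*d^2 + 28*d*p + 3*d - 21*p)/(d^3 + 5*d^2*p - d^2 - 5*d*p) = (d^2 - 7*d*p - 3*d + 21*p)/(d*(d + 5*p))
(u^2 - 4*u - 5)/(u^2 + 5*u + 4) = (u - 5)/(u + 4)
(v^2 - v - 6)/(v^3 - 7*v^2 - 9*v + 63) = (v + 2)/(v^2 - 4*v - 21)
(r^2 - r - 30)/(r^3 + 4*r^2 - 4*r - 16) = (r^2 - r - 30)/(r^3 + 4*r^2 - 4*r - 16)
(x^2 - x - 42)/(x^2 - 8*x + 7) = (x + 6)/(x - 1)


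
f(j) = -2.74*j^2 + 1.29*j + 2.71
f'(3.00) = -15.15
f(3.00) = -18.08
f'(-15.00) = 83.49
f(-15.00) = -633.14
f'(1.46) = -6.71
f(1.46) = -1.25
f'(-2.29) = 13.84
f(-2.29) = -14.61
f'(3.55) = -18.16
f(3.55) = -27.24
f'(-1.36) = 8.74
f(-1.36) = -4.11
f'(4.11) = -21.23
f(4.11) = -38.27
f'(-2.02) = 12.36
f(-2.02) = -11.08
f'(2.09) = -10.16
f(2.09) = -6.56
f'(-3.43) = 20.09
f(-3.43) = -33.95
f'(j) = 1.29 - 5.48*j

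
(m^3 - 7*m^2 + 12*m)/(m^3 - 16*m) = (m - 3)/(m + 4)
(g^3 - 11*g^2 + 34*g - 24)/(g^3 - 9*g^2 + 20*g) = (g^2 - 7*g + 6)/(g*(g - 5))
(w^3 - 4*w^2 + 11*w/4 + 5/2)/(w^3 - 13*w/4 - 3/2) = (2*w - 5)/(2*w + 3)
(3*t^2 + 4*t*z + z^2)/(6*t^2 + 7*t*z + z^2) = (3*t + z)/(6*t + z)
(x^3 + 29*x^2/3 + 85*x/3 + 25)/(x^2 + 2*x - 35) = (3*x^3 + 29*x^2 + 85*x + 75)/(3*(x^2 + 2*x - 35))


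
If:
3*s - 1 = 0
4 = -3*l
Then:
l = -4/3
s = 1/3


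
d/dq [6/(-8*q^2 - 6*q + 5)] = 12*(8*q + 3)/(8*q^2 + 6*q - 5)^2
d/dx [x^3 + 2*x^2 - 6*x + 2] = 3*x^2 + 4*x - 6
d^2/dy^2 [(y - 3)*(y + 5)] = 2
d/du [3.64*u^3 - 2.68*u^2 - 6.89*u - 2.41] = 10.92*u^2 - 5.36*u - 6.89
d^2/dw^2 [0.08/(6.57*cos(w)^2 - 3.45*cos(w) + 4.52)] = (-13.812768*(1 - cos(w)^2)^2 + 5.43996*cos(w)^3 + 1.64426399999999*cos(w)^2 - 12.12744*cos(w) + 10.965744)/(6.57*cos(w)^2 - 3.45*cos(w) + 4.52)^3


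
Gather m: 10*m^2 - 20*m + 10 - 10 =10*m^2 - 20*m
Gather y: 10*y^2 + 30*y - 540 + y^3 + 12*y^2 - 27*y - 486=y^3 + 22*y^2 + 3*y - 1026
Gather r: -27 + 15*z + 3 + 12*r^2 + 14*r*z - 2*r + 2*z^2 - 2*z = 12*r^2 + r*(14*z - 2) + 2*z^2 + 13*z - 24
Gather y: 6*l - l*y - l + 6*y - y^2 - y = 5*l - y^2 + y*(5 - l)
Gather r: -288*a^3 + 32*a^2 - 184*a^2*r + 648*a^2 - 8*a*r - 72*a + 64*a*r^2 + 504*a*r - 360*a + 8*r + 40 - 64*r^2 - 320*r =-288*a^3 + 680*a^2 - 432*a + r^2*(64*a - 64) + r*(-184*a^2 + 496*a - 312) + 40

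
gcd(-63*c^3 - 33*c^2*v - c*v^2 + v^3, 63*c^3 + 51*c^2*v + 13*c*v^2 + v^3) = 9*c^2 + 6*c*v + v^2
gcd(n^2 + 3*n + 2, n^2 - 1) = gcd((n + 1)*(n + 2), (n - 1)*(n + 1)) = n + 1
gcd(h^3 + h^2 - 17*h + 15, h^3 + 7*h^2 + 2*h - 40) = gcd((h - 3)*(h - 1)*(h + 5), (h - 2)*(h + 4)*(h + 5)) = h + 5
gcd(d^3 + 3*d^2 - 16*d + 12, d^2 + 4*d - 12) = d^2 + 4*d - 12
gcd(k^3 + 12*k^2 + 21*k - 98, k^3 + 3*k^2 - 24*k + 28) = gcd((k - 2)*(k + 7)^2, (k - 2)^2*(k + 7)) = k^2 + 5*k - 14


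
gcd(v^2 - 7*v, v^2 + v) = v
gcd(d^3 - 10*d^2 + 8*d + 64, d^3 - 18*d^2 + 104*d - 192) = d^2 - 12*d + 32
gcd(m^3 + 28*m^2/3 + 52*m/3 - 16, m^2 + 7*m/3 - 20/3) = m + 4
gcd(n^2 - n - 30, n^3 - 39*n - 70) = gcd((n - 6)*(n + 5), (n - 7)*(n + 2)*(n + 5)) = n + 5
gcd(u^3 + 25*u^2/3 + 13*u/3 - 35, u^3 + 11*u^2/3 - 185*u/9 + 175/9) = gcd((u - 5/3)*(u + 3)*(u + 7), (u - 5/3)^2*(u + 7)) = u^2 + 16*u/3 - 35/3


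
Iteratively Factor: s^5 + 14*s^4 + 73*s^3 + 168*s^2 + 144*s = (s + 4)*(s^4 + 10*s^3 + 33*s^2 + 36*s) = (s + 3)*(s + 4)*(s^3 + 7*s^2 + 12*s) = (s + 3)*(s + 4)^2*(s^2 + 3*s) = s*(s + 3)*(s + 4)^2*(s + 3)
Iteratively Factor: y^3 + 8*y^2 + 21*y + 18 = (y + 3)*(y^2 + 5*y + 6) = (y + 2)*(y + 3)*(y + 3)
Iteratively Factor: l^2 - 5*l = (l)*(l - 5)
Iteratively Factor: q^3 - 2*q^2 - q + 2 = (q + 1)*(q^2 - 3*q + 2) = (q - 2)*(q + 1)*(q - 1)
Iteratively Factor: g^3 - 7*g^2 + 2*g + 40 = (g - 5)*(g^2 - 2*g - 8) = (g - 5)*(g - 4)*(g + 2)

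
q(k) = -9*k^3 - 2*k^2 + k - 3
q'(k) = -27*k^2 - 4*k + 1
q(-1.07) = 4.67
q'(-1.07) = -25.63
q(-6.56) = 2445.08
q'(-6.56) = -1134.67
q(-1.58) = 25.93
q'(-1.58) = -60.08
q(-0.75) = -1.08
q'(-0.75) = -11.19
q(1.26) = -22.92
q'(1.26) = -46.91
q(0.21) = -2.96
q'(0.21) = -1.03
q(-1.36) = 14.58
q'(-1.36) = -43.50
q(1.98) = -78.72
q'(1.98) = -112.77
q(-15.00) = 29907.00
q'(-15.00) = -6014.00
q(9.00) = -6717.00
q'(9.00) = -2222.00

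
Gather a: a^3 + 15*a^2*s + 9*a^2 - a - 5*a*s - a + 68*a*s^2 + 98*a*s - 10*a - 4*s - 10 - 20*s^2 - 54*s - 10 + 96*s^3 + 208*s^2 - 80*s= a^3 + a^2*(15*s + 9) + a*(68*s^2 + 93*s - 12) + 96*s^3 + 188*s^2 - 138*s - 20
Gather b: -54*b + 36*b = -18*b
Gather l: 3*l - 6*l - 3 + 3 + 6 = 6 - 3*l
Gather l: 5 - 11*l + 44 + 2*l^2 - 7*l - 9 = 2*l^2 - 18*l + 40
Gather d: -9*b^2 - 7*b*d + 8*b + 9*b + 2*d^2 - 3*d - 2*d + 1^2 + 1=-9*b^2 + 17*b + 2*d^2 + d*(-7*b - 5) + 2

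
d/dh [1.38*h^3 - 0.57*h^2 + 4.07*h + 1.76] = 4.14*h^2 - 1.14*h + 4.07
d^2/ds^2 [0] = 0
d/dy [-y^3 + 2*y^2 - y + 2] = -3*y^2 + 4*y - 1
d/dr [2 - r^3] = -3*r^2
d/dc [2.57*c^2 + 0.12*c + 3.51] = 5.14*c + 0.12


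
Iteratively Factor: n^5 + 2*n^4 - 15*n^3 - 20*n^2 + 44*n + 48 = (n + 4)*(n^4 - 2*n^3 - 7*n^2 + 8*n + 12) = (n + 1)*(n + 4)*(n^3 - 3*n^2 - 4*n + 12) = (n - 2)*(n + 1)*(n + 4)*(n^2 - n - 6) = (n - 3)*(n - 2)*(n + 1)*(n + 4)*(n + 2)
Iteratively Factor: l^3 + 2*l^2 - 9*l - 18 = (l + 3)*(l^2 - l - 6) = (l - 3)*(l + 3)*(l + 2)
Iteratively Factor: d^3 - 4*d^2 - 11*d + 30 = (d + 3)*(d^2 - 7*d + 10) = (d - 5)*(d + 3)*(d - 2)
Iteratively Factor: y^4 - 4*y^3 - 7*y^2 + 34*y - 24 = (y - 1)*(y^3 - 3*y^2 - 10*y + 24) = (y - 2)*(y - 1)*(y^2 - y - 12) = (y - 4)*(y - 2)*(y - 1)*(y + 3)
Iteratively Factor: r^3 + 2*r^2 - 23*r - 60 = (r + 3)*(r^2 - r - 20) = (r - 5)*(r + 3)*(r + 4)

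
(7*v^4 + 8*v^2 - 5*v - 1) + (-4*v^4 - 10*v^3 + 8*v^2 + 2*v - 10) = 3*v^4 - 10*v^3 + 16*v^2 - 3*v - 11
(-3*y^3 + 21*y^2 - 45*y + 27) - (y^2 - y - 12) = -3*y^3 + 20*y^2 - 44*y + 39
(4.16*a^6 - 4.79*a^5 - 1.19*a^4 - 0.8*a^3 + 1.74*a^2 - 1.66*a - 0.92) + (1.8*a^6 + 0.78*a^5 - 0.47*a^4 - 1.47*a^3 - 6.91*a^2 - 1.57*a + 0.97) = 5.96*a^6 - 4.01*a^5 - 1.66*a^4 - 2.27*a^3 - 5.17*a^2 - 3.23*a + 0.0499999999999999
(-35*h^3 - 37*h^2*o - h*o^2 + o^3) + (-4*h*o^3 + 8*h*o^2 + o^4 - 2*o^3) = -35*h^3 - 37*h^2*o - 4*h*o^3 + 7*h*o^2 + o^4 - o^3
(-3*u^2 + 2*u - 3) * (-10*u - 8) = 30*u^3 + 4*u^2 + 14*u + 24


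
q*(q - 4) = q^2 - 4*q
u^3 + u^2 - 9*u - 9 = (u - 3)*(u + 1)*(u + 3)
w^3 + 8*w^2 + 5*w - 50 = (w - 2)*(w + 5)^2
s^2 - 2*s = s*(s - 2)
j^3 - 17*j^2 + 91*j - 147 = (j - 7)^2*(j - 3)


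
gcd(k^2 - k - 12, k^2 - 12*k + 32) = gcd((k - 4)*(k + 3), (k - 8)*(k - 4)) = k - 4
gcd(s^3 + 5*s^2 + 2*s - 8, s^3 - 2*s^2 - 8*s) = s + 2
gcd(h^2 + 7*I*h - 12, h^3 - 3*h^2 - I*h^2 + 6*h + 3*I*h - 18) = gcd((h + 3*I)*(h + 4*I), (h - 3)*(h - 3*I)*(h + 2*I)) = 1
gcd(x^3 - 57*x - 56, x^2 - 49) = x + 7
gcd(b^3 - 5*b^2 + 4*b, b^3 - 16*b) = b^2 - 4*b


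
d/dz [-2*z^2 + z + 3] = 1 - 4*z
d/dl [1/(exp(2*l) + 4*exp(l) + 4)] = 2*(-exp(l) - 2)*exp(l)/(exp(2*l) + 4*exp(l) + 4)^2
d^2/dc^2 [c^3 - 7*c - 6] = 6*c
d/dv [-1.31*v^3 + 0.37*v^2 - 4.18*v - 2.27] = -3.93*v^2 + 0.74*v - 4.18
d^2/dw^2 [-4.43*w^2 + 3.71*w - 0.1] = -8.86000000000000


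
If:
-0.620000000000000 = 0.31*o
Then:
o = -2.00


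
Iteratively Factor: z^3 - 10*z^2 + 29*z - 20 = (z - 4)*(z^2 - 6*z + 5) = (z - 5)*(z - 4)*(z - 1)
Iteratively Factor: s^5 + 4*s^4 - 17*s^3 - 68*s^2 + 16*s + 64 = (s - 4)*(s^4 + 8*s^3 + 15*s^2 - 8*s - 16) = (s - 4)*(s + 4)*(s^3 + 4*s^2 - s - 4) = (s - 4)*(s + 1)*(s + 4)*(s^2 + 3*s - 4) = (s - 4)*(s + 1)*(s + 4)^2*(s - 1)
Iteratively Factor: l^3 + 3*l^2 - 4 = (l + 2)*(l^2 + l - 2) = (l - 1)*(l + 2)*(l + 2)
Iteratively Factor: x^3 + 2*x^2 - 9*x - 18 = (x + 3)*(x^2 - x - 6) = (x + 2)*(x + 3)*(x - 3)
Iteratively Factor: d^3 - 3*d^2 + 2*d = (d)*(d^2 - 3*d + 2) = d*(d - 2)*(d - 1)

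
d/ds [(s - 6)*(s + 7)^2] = (s + 7)*(3*s - 5)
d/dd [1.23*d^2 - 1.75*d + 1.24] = 2.46*d - 1.75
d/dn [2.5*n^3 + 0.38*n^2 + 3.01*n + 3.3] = 7.5*n^2 + 0.76*n + 3.01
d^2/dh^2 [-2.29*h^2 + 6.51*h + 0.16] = -4.58000000000000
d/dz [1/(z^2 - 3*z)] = (3 - 2*z)/(z^2*(z - 3)^2)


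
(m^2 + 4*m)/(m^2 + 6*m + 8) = m/(m + 2)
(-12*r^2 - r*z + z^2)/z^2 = -12*r^2/z^2 - r/z + 1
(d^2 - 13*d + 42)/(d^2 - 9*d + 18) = (d - 7)/(d - 3)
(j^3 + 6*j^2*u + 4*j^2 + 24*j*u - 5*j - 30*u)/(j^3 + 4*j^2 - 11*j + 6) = (j^2 + 6*j*u + 5*j + 30*u)/(j^2 + 5*j - 6)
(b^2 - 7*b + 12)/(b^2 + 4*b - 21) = (b - 4)/(b + 7)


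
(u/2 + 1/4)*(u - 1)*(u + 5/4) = u^3/2 + 3*u^2/8 - 9*u/16 - 5/16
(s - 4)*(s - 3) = s^2 - 7*s + 12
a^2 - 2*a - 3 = (a - 3)*(a + 1)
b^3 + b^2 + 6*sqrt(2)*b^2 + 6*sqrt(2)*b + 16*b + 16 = (b + 1)*(b + 2*sqrt(2))*(b + 4*sqrt(2))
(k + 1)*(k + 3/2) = k^2 + 5*k/2 + 3/2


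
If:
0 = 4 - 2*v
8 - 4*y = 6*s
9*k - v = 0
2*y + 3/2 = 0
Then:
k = 2/9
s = 11/6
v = 2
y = -3/4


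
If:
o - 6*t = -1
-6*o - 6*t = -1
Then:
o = 0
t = 1/6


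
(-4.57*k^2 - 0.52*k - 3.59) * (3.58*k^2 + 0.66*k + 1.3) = -16.3606*k^4 - 4.8778*k^3 - 19.1364*k^2 - 3.0454*k - 4.667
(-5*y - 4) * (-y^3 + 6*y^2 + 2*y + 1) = 5*y^4 - 26*y^3 - 34*y^2 - 13*y - 4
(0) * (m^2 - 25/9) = 0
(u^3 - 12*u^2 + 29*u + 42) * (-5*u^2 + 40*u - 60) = -5*u^5 + 100*u^4 - 685*u^3 + 1670*u^2 - 60*u - 2520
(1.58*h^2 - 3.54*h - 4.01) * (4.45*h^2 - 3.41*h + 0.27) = 7.031*h^4 - 21.1408*h^3 - 5.3465*h^2 + 12.7183*h - 1.0827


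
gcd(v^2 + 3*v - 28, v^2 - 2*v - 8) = v - 4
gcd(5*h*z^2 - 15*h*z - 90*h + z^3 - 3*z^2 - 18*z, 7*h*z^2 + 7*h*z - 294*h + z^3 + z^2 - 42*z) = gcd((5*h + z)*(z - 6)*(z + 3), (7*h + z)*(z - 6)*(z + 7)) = z - 6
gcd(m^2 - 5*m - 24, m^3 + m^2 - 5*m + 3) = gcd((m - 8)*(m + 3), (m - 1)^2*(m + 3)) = m + 3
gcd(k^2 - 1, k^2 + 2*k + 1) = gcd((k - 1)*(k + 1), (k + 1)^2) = k + 1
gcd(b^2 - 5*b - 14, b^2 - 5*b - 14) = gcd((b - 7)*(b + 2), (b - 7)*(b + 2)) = b^2 - 5*b - 14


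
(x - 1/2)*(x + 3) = x^2 + 5*x/2 - 3/2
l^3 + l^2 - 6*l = l*(l - 2)*(l + 3)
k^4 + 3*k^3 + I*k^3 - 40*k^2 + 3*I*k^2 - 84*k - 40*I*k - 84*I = (k - 6)*(k + 2)*(k + 7)*(k + I)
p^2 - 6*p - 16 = (p - 8)*(p + 2)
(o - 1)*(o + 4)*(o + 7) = o^3 + 10*o^2 + 17*o - 28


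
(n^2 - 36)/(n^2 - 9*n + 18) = (n + 6)/(n - 3)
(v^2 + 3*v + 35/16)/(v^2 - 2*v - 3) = (v^2 + 3*v + 35/16)/(v^2 - 2*v - 3)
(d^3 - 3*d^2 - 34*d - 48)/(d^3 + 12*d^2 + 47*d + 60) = (d^2 - 6*d - 16)/(d^2 + 9*d + 20)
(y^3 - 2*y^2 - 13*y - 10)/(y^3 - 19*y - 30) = (y + 1)/(y + 3)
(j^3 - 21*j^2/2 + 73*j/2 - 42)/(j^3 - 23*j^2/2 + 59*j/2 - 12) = (2*j^2 - 15*j + 28)/(2*j^2 - 17*j + 8)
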